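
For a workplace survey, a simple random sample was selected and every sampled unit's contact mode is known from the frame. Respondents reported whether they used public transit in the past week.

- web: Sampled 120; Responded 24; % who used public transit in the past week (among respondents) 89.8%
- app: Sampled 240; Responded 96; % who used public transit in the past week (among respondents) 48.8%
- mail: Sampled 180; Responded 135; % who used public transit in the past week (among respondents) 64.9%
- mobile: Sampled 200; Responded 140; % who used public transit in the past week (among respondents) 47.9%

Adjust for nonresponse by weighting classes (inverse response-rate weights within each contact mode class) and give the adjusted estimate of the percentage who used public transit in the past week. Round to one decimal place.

59.1%

Class response rates: web 24/120 = 20%, app 96/240 = 40%, mail 135/180 = 75%, mobile 140/200 = 70%.
Inverse-response-rate weighting restores each class to its sampled count, so class totals weight by n_sampled:
  web: 120 × 89.8 = 10,776
  app: 240 × 48.8 = 11,712
  mail: 180 × 64.9 = 11682
  mobile: 200 × 47.9 = 9580
Adjusted estimate = 43,750 / 740 = 59.1216 → 59.1%.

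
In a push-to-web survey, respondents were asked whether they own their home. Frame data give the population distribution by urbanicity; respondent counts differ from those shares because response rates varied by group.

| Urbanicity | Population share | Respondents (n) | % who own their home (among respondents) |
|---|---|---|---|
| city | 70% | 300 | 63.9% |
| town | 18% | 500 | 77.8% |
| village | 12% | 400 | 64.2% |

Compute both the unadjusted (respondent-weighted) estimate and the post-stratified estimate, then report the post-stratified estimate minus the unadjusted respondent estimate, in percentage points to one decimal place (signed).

Without adjustment, the pooled respondent share is:
  (300/1200)×63.9 + (500/1200)×77.8 + (400/1200)×64.2 = 69.7917%
Post-stratified estimate weights by population shares:
  0.7×63.9 + 0.18×77.8 + 0.12×64.2 = 66.438%
Difference = 66.438 − 69.7917 = -3.3537 pp.

-3.4 percentage points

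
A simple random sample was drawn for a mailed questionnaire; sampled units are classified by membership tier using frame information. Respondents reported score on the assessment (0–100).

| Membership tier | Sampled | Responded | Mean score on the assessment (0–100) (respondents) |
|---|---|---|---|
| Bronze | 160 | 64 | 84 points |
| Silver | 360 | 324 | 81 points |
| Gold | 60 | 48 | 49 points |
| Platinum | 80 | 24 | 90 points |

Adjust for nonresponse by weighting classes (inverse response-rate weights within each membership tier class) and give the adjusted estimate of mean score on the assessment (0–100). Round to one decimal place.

Response rates by class: Bronze 64/160 = 40%, Silver 324/360 = 90%, Gold 48/60 = 80%, Platinum 24/80 = 30%.
Weighting each respondent by the inverse class response rate inflates each class back to its sampled size, so the class weight is n_sampled:
  Bronze: 160 × 84 = 13,440
  Silver: 360 × 81 = 29,160
  Gold: 60 × 49 = 2940
  Platinum: 80 × 90 = 7200
Adjusted estimate = 52,740 / 660 = 79.9091 → 79.9.

79.9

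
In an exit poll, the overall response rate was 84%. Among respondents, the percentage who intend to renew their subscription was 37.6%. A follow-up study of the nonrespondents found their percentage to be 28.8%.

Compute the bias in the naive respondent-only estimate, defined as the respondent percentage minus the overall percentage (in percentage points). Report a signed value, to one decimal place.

+1.4 percentage points

Nonresponse fraction = 1 − 0.84 = 0.16.
Bias = (nonresponse fraction) × (respondent percentage − nonrespondent percentage)
     = 0.16 × (37.6 − 28.8) = 0.16 × 8.8 = 1.408.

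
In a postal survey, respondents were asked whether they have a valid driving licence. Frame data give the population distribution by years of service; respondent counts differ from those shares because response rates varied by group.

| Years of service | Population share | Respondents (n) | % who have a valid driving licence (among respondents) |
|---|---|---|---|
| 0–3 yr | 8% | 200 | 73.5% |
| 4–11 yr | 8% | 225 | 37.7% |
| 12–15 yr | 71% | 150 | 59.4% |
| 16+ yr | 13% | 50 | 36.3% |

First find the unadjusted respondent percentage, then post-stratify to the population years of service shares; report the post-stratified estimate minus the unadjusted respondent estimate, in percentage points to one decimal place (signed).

Naive respondent-only estimate (weights = respondent counts):
  (200/625)×73.5 + (225/625)×37.7 + (150/625)×59.4 + (50/625)×36.3 = 54.252%
Post-stratifying to population shares instead:
  0.08×73.5 + 0.08×37.7 + 0.71×59.4 + 0.13×36.3 = 55.789%
Difference = 55.789 − 54.252 = 1.537 pp.

+1.5 percentage points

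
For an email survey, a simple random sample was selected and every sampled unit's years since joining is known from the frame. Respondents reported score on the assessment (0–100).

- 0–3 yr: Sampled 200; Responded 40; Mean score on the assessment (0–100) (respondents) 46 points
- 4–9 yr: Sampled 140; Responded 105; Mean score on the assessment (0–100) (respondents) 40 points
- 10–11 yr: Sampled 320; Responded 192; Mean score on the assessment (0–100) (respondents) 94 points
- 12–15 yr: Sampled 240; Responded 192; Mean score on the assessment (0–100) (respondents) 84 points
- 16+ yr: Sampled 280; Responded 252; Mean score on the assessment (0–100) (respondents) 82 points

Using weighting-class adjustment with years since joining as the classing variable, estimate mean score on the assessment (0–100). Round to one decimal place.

74.6

Response rates by class: 0–3 yr 40/200 = 20%, 4–9 yr 105/140 = 75%, 10–11 yr 192/320 = 60%, 12–15 yr 192/240 = 80%, 16+ yr 252/280 = 90%.
Weighting each respondent by the inverse class response rate inflates each class back to its sampled size, so the class weight is n_sampled:
  0–3 yr: 200 × 46 = 9200
  4–9 yr: 140 × 40 = 5600
  10–11 yr: 320 × 94 = 30,080
  12–15 yr: 240 × 84 = 20,160
  16+ yr: 280 × 82 = 22,960
Adjusted estimate = 88,000 / 1,180 = 74.5763 → 74.6.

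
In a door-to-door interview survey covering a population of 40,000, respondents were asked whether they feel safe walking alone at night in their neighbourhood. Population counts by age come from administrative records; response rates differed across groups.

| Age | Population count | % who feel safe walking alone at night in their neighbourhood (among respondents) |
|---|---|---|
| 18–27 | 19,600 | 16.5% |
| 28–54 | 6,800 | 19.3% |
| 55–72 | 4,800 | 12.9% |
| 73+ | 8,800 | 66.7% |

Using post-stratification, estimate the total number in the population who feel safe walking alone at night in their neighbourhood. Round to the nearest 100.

11,000

Estimated count per cell = population count × respondent percentage:
  18–27: 19,600 × 16.5% = 3234
  28–54: 6,800 × 19.3% = 1312.4
  55–72: 4,800 × 12.9% = 619.2
  73+: 8,800 × 66.7% = 5869.6
Estimated total = 11035.2 → 11,000.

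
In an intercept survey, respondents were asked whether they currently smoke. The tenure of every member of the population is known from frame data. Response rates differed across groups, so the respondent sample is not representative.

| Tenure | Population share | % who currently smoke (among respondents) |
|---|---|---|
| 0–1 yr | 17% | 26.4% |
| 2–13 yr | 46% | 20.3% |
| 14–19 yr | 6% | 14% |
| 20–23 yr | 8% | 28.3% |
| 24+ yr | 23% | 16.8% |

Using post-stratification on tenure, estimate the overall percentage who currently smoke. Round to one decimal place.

Weight each group's respondent value by its population share:
  0–1 yr: 0.17 × 26.4 = 4.488
  2–13 yr: 0.46 × 20.3 = 9.338
  14–19 yr: 0.06 × 14 = 0.84
  20–23 yr: 0.08 × 28.3 = 2.264
  24+ yr: 0.23 × 16.8 = 3.864
Post-stratified estimate = 20.794 → 20.8%.

20.8%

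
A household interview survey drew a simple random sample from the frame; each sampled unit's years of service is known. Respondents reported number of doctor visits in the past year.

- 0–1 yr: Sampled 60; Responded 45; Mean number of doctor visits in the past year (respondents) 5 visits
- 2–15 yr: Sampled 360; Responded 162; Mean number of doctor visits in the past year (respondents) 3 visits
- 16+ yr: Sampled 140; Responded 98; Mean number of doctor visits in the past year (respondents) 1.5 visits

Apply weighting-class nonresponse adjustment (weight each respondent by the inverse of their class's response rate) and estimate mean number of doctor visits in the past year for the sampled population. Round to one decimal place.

Class response rates: 0–1 yr 45/60 = 75%, 2–15 yr 162/360 = 45%, 16+ yr 98/140 = 70%.
With weight = n_sampled/n_responded per class, the weighted class total is n_sampled:
  0–1 yr: 60 × 5 = 300
  2–15 yr: 360 × 3 = 1080
  16+ yr: 140 × 1.5 = 210
Adjusted estimate = 1590 / 560 = 2.83929 → 2.8.

2.8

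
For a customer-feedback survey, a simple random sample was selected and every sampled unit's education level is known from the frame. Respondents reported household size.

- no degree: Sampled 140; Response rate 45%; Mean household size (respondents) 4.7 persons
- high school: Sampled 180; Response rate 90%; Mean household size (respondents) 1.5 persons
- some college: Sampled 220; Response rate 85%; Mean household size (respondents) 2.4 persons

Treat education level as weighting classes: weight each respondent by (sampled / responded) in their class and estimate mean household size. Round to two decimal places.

With weight = n_sampled/n_responded per class, the weighted class total is n_sampled:
  no degree: 140 × 4.7 = 658
  high school: 180 × 1.5 = 270
  some college: 220 × 2.4 = 528
Adjusted estimate = 1456 / 540 = 2.6963 → 2.70.

2.70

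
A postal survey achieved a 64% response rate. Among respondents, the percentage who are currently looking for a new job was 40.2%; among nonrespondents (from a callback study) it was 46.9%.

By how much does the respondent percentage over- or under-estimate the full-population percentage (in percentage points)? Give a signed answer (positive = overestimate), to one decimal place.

-2.4 percentage points

Nonresponse fraction = 1 − 0.64 = 0.36.
Bias = (nonresponse fraction) × (respondent percentage − nonrespondent percentage)
     = 0.36 × (40.2 − 46.9) = 0.36 × -6.7 = -2.412.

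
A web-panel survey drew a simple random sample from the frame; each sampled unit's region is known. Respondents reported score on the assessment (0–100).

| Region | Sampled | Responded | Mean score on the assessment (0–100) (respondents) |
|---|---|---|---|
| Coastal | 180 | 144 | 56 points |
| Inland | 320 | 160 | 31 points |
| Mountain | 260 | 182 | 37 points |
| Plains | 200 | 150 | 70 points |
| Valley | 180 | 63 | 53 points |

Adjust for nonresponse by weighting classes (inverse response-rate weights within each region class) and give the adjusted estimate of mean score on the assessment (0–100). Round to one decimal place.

Response rates by class: Coastal 144/180 = 80%, Inland 160/320 = 50%, Mountain 182/260 = 70%, Plains 150/200 = 75%, Valley 63/180 = 35%.
Each respondent's weight = sampled/responded in their class; summing within a class gives n_sampled, so:
  Coastal: 180 × 56 = 10,080
  Inland: 320 × 31 = 9920
  Mountain: 260 × 37 = 9620
  Plains: 200 × 70 = 14,000
  Valley: 180 × 53 = 9540
Adjusted estimate = 53,160 / 1,140 = 46.6316 → 46.6.

46.6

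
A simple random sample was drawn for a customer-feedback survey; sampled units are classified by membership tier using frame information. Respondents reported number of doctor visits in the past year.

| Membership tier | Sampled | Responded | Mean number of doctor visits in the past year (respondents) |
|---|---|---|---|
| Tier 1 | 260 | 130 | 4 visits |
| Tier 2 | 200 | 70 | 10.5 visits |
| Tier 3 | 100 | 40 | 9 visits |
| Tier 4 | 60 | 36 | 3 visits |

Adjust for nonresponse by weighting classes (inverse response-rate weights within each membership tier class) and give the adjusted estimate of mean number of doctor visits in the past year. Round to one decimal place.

6.8

Class response rates: Tier 1 130/260 = 50%, Tier 2 70/200 = 35%, Tier 3 40/100 = 40%, Tier 4 36/60 = 60%.
Weighting each respondent by the inverse class response rate inflates each class back to its sampled size, so the class weight is n_sampled:
  Tier 1: 260 × 4 = 1040
  Tier 2: 200 × 10.5 = 2100
  Tier 3: 100 × 9 = 900
  Tier 4: 60 × 3 = 180
Adjusted estimate = 4220 / 620 = 6.80645 → 6.8.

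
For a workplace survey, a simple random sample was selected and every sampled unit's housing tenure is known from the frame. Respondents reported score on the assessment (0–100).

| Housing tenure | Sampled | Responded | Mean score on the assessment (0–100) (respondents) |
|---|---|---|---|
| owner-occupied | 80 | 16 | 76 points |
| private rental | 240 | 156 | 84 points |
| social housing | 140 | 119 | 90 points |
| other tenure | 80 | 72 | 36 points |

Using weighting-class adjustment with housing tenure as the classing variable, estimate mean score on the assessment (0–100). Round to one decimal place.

Class response rates: owner-occupied 16/80 = 20%, private rental 156/240 = 65%, social housing 119/140 = 85%, other tenure 72/80 = 90%.
With weight = n_sampled/n_responded per class, the weighted class total is n_sampled:
  owner-occupied: 80 × 76 = 6080
  private rental: 240 × 84 = 20,160
  social housing: 140 × 90 = 12,600
  other tenure: 80 × 36 = 2880
Adjusted estimate = 41,720 / 540 = 77.2593 → 77.3.

77.3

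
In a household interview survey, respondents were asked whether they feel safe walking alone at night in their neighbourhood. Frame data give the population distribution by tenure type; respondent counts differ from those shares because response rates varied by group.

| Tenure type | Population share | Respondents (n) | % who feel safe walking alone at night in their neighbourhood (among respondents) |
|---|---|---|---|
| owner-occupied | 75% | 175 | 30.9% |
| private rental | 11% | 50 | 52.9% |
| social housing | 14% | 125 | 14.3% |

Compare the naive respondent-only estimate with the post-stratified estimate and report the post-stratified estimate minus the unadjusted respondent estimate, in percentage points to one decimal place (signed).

+2.9 percentage points

Without adjustment, the pooled respondent share is:
  (175/350)×30.9 + (50/350)×52.9 + (125/350)×14.3 = 28.1143%
Post-stratifying to population shares instead:
  0.75×30.9 + 0.11×52.9 + 0.14×14.3 = 30.996%
Difference = 30.996 − 28.1143 = 2.8817 pp.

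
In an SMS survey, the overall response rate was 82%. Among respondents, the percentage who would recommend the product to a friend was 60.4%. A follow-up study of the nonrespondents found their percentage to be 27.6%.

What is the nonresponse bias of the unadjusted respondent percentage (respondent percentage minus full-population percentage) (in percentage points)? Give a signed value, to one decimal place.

+5.9 percentage points

Nonresponse fraction = 1 − 0.82 = 0.18.
Bias = (nonresponse fraction) × (respondent percentage − nonrespondent percentage)
     = 0.18 × (60.4 − 27.6) = 0.18 × 32.8 = 5.904.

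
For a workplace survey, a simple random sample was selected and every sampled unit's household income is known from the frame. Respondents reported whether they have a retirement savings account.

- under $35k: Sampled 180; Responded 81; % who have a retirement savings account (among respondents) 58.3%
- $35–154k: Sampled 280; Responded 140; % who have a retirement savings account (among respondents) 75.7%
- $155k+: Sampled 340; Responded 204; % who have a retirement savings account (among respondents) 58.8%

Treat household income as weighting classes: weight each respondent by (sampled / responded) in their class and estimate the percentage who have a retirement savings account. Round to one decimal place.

64.6%

Response rates by class: under $35k 81/180 = 45%, $35–154k 140/280 = 50%, $155k+ 204/340 = 60%.
Each respondent's weight = sampled/responded in their class; summing within a class gives n_sampled, so:
  under $35k: 180 × 58.3 = 10,494
  $35–154k: 280 × 75.7 = 21,196
  $155k+: 340 × 58.8 = 19,992
Adjusted estimate = 51,682 / 800 = 64.6025 → 64.6%.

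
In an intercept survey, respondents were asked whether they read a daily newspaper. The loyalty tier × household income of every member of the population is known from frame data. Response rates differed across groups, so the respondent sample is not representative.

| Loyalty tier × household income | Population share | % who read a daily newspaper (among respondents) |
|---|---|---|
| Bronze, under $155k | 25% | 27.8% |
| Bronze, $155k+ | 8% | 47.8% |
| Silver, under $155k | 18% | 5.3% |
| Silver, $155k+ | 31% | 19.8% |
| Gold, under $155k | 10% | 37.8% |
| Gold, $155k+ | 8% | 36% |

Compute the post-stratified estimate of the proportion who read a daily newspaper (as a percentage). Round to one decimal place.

24.5%

Reweight to the known loyalty tier × household income distribution:
  Bronze, under $155k: 0.25 × 27.8 = 6.95
  Bronze, $155k+: 0.08 × 47.8 = 3.824
  Silver, under $155k: 0.18 × 5.3 = 0.954
  Silver, $155k+: 0.31 × 19.8 = 6.138
  Gold, under $155k: 0.1 × 37.8 = 3.78
  Gold, $155k+: 0.08 × 36 = 2.88
Post-stratified estimate = 24.526 → 24.5%.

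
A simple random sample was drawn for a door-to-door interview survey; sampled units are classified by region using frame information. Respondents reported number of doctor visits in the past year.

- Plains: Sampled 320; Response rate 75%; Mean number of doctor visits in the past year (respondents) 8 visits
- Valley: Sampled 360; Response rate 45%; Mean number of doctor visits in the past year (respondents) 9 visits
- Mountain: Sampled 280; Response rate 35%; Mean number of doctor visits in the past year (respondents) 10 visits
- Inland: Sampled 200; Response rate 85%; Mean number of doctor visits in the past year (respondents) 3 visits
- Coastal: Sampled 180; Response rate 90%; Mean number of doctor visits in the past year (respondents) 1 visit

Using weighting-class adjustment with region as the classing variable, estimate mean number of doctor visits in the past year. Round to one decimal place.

Weighting each respondent by the inverse class response rate inflates each class back to its sampled size, so the class weight is n_sampled:
  Plains: 320 × 8 = 2560
  Valley: 360 × 9 = 3240
  Mountain: 280 × 10 = 2800
  Inland: 200 × 3 = 600
  Coastal: 180 × 1 = 180
Adjusted estimate = 9380 / 1,340 = 7 → 7.0.

7.0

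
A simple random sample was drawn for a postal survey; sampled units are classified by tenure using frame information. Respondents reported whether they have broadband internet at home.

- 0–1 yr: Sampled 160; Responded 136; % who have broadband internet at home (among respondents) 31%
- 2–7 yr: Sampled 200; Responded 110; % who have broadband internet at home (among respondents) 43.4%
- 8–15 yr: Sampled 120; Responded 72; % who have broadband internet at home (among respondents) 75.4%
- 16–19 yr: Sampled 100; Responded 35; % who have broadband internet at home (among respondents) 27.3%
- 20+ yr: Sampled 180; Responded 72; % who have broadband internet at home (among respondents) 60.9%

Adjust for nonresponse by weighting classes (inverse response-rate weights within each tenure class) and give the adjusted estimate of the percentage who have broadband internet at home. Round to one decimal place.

Class response rates: 0–1 yr 136/160 = 85%, 2–7 yr 110/200 = 55%, 8–15 yr 72/120 = 60%, 16–19 yr 35/100 = 35%, 20+ yr 72/180 = 40%.
Each respondent's weight = sampled/responded in their class; summing within a class gives n_sampled, so:
  0–1 yr: 160 × 31 = 4960
  2–7 yr: 200 × 43.4 = 8680
  8–15 yr: 120 × 75.4 = 9048
  16–19 yr: 100 × 27.3 = 2730
  20+ yr: 180 × 60.9 = 10,962
Adjusted estimate = 36,380 / 760 = 47.8684 → 47.9%.

47.9%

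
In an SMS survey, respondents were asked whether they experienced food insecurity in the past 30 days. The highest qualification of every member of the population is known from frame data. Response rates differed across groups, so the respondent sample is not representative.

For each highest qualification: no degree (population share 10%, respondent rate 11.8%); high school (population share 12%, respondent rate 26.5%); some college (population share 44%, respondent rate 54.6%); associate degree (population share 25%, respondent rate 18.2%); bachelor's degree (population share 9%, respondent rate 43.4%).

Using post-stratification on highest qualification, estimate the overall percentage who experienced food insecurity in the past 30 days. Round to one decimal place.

36.8%

Reweight to the known highest qualification distribution:
  no degree: 0.1 × 11.8 = 1.18
  high school: 0.12 × 26.5 = 3.18
  some college: 0.44 × 54.6 = 24.024
  associate degree: 0.25 × 18.2 = 4.55
  bachelor's degree: 0.09 × 43.4 = 3.906
Post-stratified estimate = 36.84 → 36.8%.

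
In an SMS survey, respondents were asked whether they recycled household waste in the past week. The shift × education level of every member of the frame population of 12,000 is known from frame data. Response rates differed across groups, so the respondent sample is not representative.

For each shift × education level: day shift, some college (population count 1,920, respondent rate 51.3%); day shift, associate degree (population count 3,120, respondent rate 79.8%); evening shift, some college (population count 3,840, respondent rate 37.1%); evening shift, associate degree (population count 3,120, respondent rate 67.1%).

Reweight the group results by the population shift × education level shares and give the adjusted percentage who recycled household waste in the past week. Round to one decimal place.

Each cell contributes population-share × respondent value:
  day shift, some college: (1,920/12,000) × 51.3 = 8.208
  day shift, associate degree: (3,120/12,000) × 79.8 = 20.748
  evening shift, some college: (3,840/12,000) × 37.1 = 11.872
  evening shift, associate degree: (3,120/12,000) × 67.1 = 17.446
Post-stratified estimate = 58.274 → 58.3%.

58.3%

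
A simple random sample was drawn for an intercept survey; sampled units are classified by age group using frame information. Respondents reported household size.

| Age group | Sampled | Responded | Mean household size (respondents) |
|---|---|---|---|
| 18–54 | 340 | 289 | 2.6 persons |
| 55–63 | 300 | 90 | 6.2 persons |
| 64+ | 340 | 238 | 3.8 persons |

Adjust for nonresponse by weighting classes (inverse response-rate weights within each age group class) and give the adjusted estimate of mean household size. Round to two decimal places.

4.12

Response rates by class: 18–54 289/340 = 85%, 55–63 90/300 = 30%, 64+ 238/340 = 70%.
Inverse-response-rate weighting restores each class to its sampled count, so class totals weight by n_sampled:
  18–54: 340 × 2.6 = 884
  55–63: 300 × 6.2 = 1860
  64+: 340 × 3.8 = 1292
Adjusted estimate = 4036 / 980 = 4.11837 → 4.12.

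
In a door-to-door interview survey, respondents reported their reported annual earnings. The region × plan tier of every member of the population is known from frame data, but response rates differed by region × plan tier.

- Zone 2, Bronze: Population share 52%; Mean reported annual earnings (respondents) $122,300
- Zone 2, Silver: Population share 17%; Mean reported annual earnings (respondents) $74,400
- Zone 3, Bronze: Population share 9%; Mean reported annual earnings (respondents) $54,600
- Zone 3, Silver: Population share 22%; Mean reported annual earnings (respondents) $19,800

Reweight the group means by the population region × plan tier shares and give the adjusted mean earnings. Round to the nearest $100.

Reweight to the known region × plan tier distribution:
  Zone 2, Bronze: 0.52 × 122,300 = 63,596
  Zone 2, Silver: 0.17 × 74,400 = 12,648
  Zone 3, Bronze: 0.09 × 54,600 = 4914
  Zone 3, Silver: 0.22 × 19,800 = 4356
Post-stratified estimate = 85,514 → $85,500.

$85,500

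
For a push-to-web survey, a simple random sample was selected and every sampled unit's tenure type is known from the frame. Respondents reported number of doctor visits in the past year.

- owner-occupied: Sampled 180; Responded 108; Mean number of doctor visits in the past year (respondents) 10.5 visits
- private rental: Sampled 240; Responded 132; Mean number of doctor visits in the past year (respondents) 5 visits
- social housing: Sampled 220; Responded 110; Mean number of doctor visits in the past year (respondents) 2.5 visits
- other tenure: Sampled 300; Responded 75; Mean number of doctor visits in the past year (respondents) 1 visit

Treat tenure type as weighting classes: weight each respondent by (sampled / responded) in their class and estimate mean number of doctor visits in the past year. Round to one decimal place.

4.2

Class response rates: owner-occupied 108/180 = 60%, private rental 132/240 = 55%, social housing 110/220 = 50%, other tenure 75/300 = 25%.
Inverse-response-rate weighting restores each class to its sampled count, so class totals weight by n_sampled:
  owner-occupied: 180 × 10.5 = 1890
  private rental: 240 × 5 = 1200
  social housing: 220 × 2.5 = 550
  other tenure: 300 × 1 = 300
Adjusted estimate = 3940 / 940 = 4.19149 → 4.2.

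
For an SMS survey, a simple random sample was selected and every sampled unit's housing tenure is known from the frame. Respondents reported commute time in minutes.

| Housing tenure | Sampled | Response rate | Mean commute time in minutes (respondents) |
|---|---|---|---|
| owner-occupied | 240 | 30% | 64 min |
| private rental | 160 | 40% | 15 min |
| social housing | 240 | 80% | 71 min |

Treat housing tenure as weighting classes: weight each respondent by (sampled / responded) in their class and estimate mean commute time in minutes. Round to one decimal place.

54.4

With weight = n_sampled/n_responded per class, the weighted class total is n_sampled:
  owner-occupied: 240 × 64 = 15,360
  private rental: 160 × 15 = 2400
  social housing: 240 × 71 = 17,040
Adjusted estimate = 34,800 / 640 = 54.375 → 54.4.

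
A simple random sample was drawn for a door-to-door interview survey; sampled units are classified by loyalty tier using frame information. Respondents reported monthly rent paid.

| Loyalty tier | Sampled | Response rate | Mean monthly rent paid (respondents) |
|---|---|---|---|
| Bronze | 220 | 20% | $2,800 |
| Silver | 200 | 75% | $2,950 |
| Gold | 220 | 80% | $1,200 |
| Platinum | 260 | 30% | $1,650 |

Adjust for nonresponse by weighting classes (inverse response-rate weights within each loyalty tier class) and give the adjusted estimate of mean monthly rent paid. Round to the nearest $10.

With weight = n_sampled/n_responded per class, the weighted class total is n_sampled:
  Bronze: 220 × 2800 = 616,000
  Silver: 200 × 2950 = 590,000
  Gold: 220 × 1200 = 264,000
  Platinum: 260 × 1650 = 429,000
Adjusted estimate = 1,899,000 / 900 = 2110 → $2,110.

$2,110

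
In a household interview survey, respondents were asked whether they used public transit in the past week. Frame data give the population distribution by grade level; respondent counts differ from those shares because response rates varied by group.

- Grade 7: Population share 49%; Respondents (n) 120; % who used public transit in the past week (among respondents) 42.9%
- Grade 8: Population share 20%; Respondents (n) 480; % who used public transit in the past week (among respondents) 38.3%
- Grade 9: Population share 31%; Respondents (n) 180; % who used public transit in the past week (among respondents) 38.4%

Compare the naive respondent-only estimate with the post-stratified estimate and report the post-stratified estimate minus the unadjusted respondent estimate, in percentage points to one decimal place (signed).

+1.6 percentage points

Naive respondent-only estimate (weights = respondent counts):
  (120/780)×42.9 + (480/780)×38.3 + (180/780)×38.4 = 39.0308%
Post-stratifying to population shares instead:
  0.49×42.9 + 0.2×38.3 + 0.31×38.4 = 40.585%
Difference = 40.585 − 39.0308 = 1.5542 pp.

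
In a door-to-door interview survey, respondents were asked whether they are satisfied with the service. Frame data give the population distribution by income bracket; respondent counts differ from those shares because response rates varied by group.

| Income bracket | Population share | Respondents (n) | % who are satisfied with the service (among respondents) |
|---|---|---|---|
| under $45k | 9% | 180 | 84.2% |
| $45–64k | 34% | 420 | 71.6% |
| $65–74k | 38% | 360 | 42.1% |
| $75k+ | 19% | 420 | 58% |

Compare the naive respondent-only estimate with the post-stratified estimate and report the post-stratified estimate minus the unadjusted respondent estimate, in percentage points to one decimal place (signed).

-2.5 percentage points

Naive respondent-only estimate (weights = respondent counts):
  (180/1380)×84.2 + (420/1380)×71.6 + (360/1380)×42.1 + (420/1380)×58 = 61.4087%
Post-stratifying to population shares instead:
  0.09×84.2 + 0.34×71.6 + 0.38×42.1 + 0.19×58 = 58.94%
Difference = 58.94 − 61.4087 = -2.4687 pp.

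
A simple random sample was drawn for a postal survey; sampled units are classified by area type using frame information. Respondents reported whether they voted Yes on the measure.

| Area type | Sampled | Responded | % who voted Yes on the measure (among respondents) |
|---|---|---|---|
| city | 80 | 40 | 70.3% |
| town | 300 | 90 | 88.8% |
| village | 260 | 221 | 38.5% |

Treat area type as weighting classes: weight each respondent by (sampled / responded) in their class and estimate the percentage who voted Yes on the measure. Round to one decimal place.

Response rates by class: city 40/80 = 50%, town 90/300 = 30%, village 221/260 = 85%.
Inverse-response-rate weighting restores each class to its sampled count, so class totals weight by n_sampled:
  city: 80 × 70.3 = 5624
  town: 300 × 88.8 = 26,640
  village: 260 × 38.5 = 10,010
Adjusted estimate = 42,274 / 640 = 66.0531 → 66.1%.

66.1%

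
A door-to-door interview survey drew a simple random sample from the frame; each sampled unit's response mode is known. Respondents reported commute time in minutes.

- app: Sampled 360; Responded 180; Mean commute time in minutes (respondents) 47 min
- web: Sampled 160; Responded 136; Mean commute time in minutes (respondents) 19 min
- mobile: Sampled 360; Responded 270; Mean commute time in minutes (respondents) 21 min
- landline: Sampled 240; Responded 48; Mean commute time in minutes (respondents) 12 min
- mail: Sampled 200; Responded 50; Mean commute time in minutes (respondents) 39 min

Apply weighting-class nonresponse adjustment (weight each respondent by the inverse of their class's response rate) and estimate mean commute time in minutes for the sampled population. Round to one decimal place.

28.9

Response rates by class: app 180/360 = 50%, web 136/160 = 85%, mobile 270/360 = 75%, landline 48/240 = 20%, mail 50/200 = 25%.
Each respondent's weight = sampled/responded in their class; summing within a class gives n_sampled, so:
  app: 360 × 47 = 16,920
  web: 160 × 19 = 3040
  mobile: 360 × 21 = 7560
  landline: 240 × 12 = 2880
  mail: 200 × 39 = 7800
Adjusted estimate = 38,200 / 1,320 = 28.9394 → 28.9.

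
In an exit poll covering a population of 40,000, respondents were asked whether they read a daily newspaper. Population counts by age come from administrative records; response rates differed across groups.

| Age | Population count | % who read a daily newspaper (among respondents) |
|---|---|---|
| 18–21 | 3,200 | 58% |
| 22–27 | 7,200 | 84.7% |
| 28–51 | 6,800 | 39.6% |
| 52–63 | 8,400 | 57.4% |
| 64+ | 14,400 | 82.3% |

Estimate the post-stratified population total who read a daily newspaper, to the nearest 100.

Apply each group's respondent rate to its population count:
  18–21: 3,200 × 58% = 1856
  22–27: 7,200 × 84.7% = 6098.4
  28–51: 6,800 × 39.6% = 2692.8
  52–63: 8,400 × 57.4% = 4821.6
  64+: 14,400 × 82.3% = 11851.2
Estimated total = 27,320 → 27,300.

27,300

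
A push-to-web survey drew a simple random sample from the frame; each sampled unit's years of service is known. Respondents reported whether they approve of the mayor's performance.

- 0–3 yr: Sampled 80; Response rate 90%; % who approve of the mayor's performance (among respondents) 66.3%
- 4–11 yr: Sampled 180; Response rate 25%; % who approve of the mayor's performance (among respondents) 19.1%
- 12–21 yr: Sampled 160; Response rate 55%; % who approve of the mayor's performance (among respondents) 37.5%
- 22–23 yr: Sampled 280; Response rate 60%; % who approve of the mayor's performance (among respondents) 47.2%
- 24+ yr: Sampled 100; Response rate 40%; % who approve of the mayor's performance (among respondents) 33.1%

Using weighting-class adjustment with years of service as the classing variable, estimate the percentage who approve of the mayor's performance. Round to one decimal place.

39.1%

Each respondent's weight = sampled/responded in their class; summing within a class gives n_sampled, so:
  0–3 yr: 80 × 66.3 = 5304
  4–11 yr: 180 × 19.1 = 3438
  12–21 yr: 160 × 37.5 = 6000
  22–23 yr: 280 × 47.2 = 13,216
  24+ yr: 100 × 33.1 = 3310
Adjusted estimate = 31,268 / 800 = 39.085 → 39.1%.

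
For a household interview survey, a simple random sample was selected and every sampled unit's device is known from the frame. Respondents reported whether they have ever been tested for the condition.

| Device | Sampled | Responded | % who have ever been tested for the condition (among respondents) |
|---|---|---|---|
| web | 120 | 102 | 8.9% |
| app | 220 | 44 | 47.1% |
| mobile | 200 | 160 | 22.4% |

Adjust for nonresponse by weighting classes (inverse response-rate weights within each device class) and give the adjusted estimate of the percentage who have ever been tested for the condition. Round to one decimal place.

29.5%

Class response rates: web 102/120 = 85%, app 44/220 = 20%, mobile 160/200 = 80%.
Each respondent's weight = sampled/responded in their class; summing within a class gives n_sampled, so:
  web: 120 × 8.9 = 1068
  app: 220 × 47.1 = 10,362
  mobile: 200 × 22.4 = 4480
Adjusted estimate = 15,910 / 540 = 29.463 → 29.5%.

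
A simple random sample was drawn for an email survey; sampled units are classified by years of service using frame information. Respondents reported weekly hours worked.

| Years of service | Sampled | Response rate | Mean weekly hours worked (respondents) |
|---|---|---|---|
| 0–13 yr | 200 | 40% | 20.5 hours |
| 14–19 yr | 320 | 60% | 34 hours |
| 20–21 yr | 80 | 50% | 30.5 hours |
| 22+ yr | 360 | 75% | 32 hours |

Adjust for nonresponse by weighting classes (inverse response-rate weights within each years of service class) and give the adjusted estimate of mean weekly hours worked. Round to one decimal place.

30.1

Weighting each respondent by the inverse class response rate inflates each class back to its sampled size, so the class weight is n_sampled:
  0–13 yr: 200 × 20.5 = 4100
  14–19 yr: 320 × 34 = 10,880
  20–21 yr: 80 × 30.5 = 2440
  22+ yr: 360 × 32 = 11,520
Adjusted estimate = 28,940 / 960 = 30.1458 → 30.1.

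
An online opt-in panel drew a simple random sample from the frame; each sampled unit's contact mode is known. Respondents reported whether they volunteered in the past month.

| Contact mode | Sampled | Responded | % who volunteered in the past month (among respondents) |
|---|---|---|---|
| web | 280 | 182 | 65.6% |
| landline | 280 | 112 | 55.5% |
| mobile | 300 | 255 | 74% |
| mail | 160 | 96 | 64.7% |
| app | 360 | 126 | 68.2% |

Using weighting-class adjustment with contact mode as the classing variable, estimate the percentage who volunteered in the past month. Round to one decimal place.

Class response rates: web 182/280 = 65%, landline 112/280 = 40%, mobile 255/300 = 85%, mail 96/160 = 60%, app 126/360 = 35%.
Inverse-response-rate weighting restores each class to its sampled count, so class totals weight by n_sampled:
  web: 280 × 65.6 = 18,368
  landline: 280 × 55.5 = 15,540
  mobile: 300 × 74 = 22,200
  mail: 160 × 64.7 = 10,352
  app: 360 × 68.2 = 24,552
Adjusted estimate = 91,012 / 1,380 = 65.9507 → 66.0%.

66.0%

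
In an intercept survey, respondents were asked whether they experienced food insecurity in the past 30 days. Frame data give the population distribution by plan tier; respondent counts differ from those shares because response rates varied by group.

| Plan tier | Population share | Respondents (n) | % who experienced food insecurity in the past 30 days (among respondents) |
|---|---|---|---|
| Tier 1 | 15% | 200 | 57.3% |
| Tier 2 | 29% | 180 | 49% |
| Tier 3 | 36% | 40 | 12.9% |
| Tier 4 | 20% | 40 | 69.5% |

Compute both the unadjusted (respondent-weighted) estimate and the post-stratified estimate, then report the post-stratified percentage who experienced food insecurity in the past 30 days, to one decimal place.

Unadjusted (pooled respondent) estimate weights by respondent counts:
  (200/460)×57.3 + (180/460)×49 + (40/460)×12.9 + (40/460)×69.5 = 51.2522%
Post-stratified estimate weights by population shares:
  0.15×57.3 + 0.29×49 + 0.36×12.9 + 0.2×69.5 = 41.349%

41.3%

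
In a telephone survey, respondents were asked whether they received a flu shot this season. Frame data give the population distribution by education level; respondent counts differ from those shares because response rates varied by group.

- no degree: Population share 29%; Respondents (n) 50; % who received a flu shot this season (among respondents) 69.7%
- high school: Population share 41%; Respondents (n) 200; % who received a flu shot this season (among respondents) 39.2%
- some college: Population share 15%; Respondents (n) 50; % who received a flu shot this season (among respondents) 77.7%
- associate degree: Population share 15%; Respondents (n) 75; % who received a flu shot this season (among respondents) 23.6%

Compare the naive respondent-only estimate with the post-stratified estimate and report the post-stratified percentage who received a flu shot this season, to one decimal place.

51.5%

Naive respondent-only estimate (weights = respondent counts):
  (50/375)×69.7 + (200/375)×39.2 + (50/375)×77.7 + (75/375)×23.6 = 45.28%
Reweighting by population education level shares:
  0.29×69.7 + 0.41×39.2 + 0.15×77.7 + 0.15×23.6 = 51.48%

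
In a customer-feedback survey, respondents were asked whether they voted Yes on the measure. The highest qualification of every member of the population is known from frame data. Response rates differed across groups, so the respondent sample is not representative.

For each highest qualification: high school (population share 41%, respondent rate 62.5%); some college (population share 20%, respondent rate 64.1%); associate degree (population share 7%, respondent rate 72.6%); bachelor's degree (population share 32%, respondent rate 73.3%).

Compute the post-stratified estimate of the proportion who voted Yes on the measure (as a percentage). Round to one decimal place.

67.0%

Weight each group's respondent value by its population share:
  high school: 0.41 × 62.5 = 25.625
  some college: 0.2 × 64.1 = 12.82
  associate degree: 0.07 × 72.6 = 5.082
  bachelor's degree: 0.32 × 73.3 = 23.456
Post-stratified estimate = 66.983 → 67.0%.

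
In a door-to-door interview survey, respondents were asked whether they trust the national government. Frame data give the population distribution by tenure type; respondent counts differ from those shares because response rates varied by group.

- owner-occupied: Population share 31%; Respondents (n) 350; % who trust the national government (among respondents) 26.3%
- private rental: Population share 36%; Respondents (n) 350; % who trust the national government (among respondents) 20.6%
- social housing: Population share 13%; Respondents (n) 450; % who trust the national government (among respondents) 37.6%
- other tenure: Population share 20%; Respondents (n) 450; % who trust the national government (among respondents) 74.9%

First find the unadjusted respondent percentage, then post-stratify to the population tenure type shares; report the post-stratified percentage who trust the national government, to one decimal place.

Unadjusted (pooled respondent) estimate weights by respondent counts:
  (350/1600)×26.3 + (350/1600)×20.6 + (450/1600)×37.6 + (450/1600)×74.9 = 41.9%
Reweighting by population tenure type shares:
  0.31×26.3 + 0.36×20.6 + 0.13×37.6 + 0.2×74.9 = 35.437%

35.4%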